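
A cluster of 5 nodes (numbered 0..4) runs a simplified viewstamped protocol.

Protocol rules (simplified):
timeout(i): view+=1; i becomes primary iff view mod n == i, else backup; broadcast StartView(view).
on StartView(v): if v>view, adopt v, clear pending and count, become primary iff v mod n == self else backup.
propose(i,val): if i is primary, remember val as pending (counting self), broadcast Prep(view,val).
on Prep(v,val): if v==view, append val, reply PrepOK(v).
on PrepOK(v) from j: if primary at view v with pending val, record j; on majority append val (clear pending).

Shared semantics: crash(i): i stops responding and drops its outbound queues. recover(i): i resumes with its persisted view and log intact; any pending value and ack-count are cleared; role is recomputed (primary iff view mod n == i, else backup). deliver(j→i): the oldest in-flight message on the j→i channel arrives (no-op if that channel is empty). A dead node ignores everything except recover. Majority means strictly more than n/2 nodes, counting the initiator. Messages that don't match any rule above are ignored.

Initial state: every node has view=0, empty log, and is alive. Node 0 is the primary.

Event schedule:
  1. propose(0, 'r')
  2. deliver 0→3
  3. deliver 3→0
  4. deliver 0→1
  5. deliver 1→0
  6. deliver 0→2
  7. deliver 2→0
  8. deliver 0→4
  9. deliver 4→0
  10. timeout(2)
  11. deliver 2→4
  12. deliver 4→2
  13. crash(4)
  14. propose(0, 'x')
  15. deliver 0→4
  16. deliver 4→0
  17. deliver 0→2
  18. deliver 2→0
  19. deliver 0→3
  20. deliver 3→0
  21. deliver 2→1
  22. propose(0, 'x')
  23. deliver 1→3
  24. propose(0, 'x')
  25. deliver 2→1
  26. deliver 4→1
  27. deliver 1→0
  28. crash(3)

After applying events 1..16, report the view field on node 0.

after 1 — propose(0,'r'): ·
after 2 — deliver 0→3: n3:back/v0/[r]
after 3 — deliver 3→0: ·
after 4 — deliver 0→1: n1:back/v0/[r]
after 5 — deliver 1→0: n0:prim/v0/[r]
after 6 — deliver 0→2: n2:back/v0/[r]
after 7 — deliver 2→0: ·
after 8 — deliver 0→4: n4:back/v0/[r]
after 9 — deliver 4→0: ·
after 10 — timeout(2): n2:back/v1/[r]
after 11 — deliver 2→4: n4:back/v1/[r]
after 12 — deliver 4→2: ·
after 13 — crash(4): n4:✗back/v1/[r]
after 14 — propose(0,'x'): ·
after 15 — deliver 0→4: ·
after 16 — deliver 4→0: ·

0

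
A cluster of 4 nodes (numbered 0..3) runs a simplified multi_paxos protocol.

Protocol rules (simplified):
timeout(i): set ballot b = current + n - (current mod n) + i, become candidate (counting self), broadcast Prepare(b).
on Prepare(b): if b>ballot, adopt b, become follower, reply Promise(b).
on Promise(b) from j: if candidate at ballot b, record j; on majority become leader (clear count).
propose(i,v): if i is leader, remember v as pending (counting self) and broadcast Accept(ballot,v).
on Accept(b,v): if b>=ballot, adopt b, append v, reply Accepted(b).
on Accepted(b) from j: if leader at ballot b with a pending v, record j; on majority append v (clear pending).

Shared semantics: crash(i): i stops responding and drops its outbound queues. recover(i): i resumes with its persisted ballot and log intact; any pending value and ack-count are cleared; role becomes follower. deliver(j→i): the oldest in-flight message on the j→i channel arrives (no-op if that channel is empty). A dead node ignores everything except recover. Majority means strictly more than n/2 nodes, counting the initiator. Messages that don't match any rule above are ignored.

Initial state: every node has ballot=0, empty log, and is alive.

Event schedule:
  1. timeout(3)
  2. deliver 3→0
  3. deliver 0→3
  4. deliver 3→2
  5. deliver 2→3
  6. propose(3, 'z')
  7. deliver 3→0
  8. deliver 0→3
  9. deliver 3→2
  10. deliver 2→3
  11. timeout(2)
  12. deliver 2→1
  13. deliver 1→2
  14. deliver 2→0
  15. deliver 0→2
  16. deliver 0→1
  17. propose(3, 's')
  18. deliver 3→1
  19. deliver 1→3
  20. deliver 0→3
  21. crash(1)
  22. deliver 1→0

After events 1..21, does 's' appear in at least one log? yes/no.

no

[1] timeout(3) → N3(cand b7 [-])
[2] deliver 3→0 → N0(foll b7 [-])
[3] deliver 0→3 → ∅
[4] deliver 3→2 → N2(foll b7 [-])
[5] deliver 2→3 → N3(lead b7 [-])
[6] propose(3,'z') → ∅
[7] deliver 3→0 → N0(foll b7 [z])
[8] deliver 0→3 → ∅
[9] deliver 3→2 → N2(foll b7 [z])
[10] deliver 2→3 → N3(lead b7 [z])
[11] timeout(2) → N2(cand b10 [z])
[12] deliver 2→1 → N1(foll b10 [-])
[13] deliver 1→2 → ∅
[14] deliver 2→0 → N0(foll b10 [z])
[15] deliver 0→2 → N2(lead b10 [z])
[16] deliver 0→1 → ∅
[17] propose(3,'s') → ∅
[18] deliver 3→1 → ∅
[19] deliver 1→3 → ∅
[20] deliver 0→3 → ∅
[21] crash(1) → N1(✗foll b10 [-])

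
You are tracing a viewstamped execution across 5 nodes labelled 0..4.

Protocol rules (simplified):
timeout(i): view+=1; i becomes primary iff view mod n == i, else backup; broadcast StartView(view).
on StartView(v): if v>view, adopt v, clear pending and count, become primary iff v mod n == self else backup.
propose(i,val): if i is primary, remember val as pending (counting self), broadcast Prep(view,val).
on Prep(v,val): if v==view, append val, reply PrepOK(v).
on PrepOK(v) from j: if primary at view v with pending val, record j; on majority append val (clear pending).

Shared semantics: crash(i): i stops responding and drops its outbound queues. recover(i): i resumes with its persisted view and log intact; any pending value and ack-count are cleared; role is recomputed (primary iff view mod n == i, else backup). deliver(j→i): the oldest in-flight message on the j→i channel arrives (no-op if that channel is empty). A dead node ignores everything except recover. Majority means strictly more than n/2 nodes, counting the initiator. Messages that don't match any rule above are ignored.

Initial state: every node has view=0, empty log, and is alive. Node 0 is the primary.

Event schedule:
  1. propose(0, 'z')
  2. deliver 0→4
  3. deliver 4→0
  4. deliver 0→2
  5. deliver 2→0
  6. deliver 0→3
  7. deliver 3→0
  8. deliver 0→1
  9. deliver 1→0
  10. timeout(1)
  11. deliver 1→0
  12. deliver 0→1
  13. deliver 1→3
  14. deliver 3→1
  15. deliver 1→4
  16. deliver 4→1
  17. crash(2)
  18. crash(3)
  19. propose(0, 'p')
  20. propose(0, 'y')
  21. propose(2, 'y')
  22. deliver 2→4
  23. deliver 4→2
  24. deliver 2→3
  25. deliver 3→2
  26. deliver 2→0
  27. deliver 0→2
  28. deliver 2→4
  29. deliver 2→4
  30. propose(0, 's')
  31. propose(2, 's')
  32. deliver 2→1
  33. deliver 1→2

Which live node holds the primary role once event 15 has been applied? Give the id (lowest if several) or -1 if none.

1

[1] propose(0,'z') → ∅
[2] deliver 0→4 → N4(back v0 [z])
[3] deliver 4→0 → ∅
[4] deliver 0→2 → N2(back v0 [z])
[5] deliver 2→0 → N0(prim v0 [z])
[6] deliver 0→3 → N3(back v0 [z])
[7] deliver 3→0 → ∅
[8] deliver 0→1 → N1(back v0 [z])
[9] deliver 1→0 → ∅
[10] timeout(1) → N1(prim v1 [z])
[11] deliver 1→0 → N0(back v1 [z])
[12] deliver 0→1 → ∅
[13] deliver 1→3 → N3(back v1 [z])
[14] deliver 3→1 → ∅
[15] deliver 1→4 → N4(back v1 [z])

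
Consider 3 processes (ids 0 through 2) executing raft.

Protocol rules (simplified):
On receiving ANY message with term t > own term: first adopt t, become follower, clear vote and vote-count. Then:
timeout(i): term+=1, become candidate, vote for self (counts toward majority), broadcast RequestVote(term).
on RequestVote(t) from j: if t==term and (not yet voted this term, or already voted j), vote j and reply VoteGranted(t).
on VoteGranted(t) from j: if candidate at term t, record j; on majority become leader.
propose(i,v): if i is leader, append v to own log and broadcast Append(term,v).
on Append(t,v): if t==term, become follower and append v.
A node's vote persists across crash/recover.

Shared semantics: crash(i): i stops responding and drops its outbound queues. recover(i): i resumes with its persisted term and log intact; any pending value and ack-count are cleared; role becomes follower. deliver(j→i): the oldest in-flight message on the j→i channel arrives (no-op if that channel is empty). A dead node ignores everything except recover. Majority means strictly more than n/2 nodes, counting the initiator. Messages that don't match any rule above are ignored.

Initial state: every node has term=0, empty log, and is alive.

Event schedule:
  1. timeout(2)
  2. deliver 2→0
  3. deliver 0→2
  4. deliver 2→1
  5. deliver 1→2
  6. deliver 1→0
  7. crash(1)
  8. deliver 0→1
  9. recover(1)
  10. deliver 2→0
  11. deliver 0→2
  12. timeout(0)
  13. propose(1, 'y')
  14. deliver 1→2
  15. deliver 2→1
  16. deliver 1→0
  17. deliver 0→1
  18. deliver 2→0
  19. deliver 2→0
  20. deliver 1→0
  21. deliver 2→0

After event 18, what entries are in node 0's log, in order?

1. timeout(2):  <2:cand t1 ->
2. deliver 2→0:  <0:foll t1 ->
3. deliver 0→2:  <2:lead t1 ->
4. deliver 2→1:  <1:foll t1 ->
5. deliver 1→2:  nop
6. deliver 1→0:  nop
7. crash(1):  <1:✗foll t1 ->
8. deliver 0→1:  nop
9. recover(1):  <1:foll t1 ->
10. deliver 2→0:  nop
11. deliver 0→2:  nop
12. timeout(0):  <0:cand t2 ->
13. propose(1,'y'):  nop
14. deliver 1→2:  nop
15. deliver 2→1:  nop
16. deliver 1→0:  nop
17. deliver 0→1:  <1:foll t2 ->
18. deliver 2→0:  nop

empty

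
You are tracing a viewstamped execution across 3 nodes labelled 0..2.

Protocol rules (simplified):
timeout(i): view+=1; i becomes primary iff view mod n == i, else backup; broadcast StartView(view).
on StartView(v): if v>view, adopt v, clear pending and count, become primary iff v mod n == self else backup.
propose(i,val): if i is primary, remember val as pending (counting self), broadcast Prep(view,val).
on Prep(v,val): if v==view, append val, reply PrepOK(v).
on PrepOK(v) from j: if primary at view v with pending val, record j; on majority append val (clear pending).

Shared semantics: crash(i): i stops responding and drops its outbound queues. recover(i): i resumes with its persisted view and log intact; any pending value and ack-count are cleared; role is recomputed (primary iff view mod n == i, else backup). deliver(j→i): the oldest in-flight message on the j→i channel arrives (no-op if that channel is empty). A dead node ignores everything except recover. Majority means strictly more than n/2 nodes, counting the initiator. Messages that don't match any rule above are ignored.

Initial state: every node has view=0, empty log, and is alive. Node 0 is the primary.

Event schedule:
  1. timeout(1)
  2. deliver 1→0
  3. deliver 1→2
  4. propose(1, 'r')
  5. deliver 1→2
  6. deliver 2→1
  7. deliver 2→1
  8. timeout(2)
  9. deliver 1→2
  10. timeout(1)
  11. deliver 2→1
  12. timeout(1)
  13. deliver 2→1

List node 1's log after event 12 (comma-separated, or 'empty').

r

e1 timeout(1): 1[prim,v=1,-]
e2 deliver 1→0: 0[back,v=1,-]
e3 deliver 1→2: 2[back,v=1,-]
e4 propose(1,'r'): ·
e5 deliver 1→2: 2[back,v=1,r]
e6 deliver 2→1: 1[prim,v=1,r]
e7 deliver 2→1: ·
e8 timeout(2): 2[prim,v=2,r]
e9 deliver 1→2: ·
e10 timeout(1): 1[back,v=2,r]
e11 deliver 2→1: ·
e12 timeout(1): 1[back,v=3,r]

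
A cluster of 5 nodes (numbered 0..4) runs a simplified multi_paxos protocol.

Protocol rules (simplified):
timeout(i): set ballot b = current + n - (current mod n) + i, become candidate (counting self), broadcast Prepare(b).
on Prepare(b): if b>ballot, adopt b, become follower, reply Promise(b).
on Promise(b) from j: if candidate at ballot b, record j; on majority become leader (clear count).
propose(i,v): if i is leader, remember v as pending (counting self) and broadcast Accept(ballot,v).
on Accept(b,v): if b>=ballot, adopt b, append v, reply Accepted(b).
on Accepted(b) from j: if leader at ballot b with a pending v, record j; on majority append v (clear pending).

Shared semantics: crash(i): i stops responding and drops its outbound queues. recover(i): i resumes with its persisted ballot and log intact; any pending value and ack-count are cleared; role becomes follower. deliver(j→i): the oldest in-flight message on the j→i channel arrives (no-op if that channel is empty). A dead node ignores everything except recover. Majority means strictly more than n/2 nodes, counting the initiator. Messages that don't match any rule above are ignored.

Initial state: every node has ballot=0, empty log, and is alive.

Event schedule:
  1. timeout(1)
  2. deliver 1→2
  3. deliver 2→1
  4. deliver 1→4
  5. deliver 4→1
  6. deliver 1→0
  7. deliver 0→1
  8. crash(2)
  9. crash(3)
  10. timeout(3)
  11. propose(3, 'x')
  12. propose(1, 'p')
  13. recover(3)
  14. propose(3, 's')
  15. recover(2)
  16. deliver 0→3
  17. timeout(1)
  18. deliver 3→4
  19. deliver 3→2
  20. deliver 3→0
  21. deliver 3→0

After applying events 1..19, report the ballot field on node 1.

11

[1] timeout(1) → N1(cand b6 [-])
[2] deliver 1→2 → N2(foll b6 [-])
[3] deliver 2→1 → ∅
[4] deliver 1→4 → N4(foll b6 [-])
[5] deliver 4→1 → N1(lead b6 [-])
[6] deliver 1→0 → N0(foll b6 [-])
[7] deliver 0→1 → ∅
[8] crash(2) → N2(✗foll b6 [-])
[9] crash(3) → N3(✗foll b0 [-])
[10] timeout(3) → ∅
[11] propose(3,'x') → ∅
[12] propose(1,'p') → ∅
[13] recover(3) → N3(foll b0 [-])
[14] propose(3,'s') → ∅
[15] recover(2) → N2(foll b6 [-])
[16] deliver 0→3 → ∅
[17] timeout(1) → N1(cand b11 [-])
[18] deliver 3→4 → ∅
[19] deliver 3→2 → ∅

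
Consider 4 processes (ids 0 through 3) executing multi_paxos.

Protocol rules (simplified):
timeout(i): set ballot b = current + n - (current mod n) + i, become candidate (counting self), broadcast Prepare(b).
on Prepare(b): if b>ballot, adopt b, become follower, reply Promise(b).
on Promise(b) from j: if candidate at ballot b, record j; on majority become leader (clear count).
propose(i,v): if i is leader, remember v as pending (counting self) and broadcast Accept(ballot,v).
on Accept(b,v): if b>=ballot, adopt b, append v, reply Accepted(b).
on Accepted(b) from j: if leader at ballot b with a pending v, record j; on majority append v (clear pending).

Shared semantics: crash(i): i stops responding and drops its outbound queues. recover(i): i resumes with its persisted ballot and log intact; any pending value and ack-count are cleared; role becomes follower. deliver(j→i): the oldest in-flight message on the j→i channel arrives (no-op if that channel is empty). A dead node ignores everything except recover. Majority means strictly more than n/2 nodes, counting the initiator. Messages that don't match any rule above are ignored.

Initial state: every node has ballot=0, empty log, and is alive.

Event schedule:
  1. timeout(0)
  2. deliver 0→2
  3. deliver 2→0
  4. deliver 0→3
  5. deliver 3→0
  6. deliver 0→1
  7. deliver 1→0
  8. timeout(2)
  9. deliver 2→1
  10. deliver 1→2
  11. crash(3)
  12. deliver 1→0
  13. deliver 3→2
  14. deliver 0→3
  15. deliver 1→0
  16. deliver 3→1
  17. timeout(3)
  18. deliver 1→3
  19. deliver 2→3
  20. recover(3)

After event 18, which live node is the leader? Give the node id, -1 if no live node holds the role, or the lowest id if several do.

step 1 timeout(0): 0={cand,b=4,log=-}
step 2 deliver 0→2: 2={foll,b=4,log=-}
step 3 deliver 2→0: —
step 4 deliver 0→3: 3={foll,b=4,log=-}
step 5 deliver 3→0: 0={lead,b=4,log=-}
step 6 deliver 0→1: 1={foll,b=4,log=-}
step 7 deliver 1→0: —
step 8 timeout(2): 2={cand,b=10,log=-}
step 9 deliver 2→1: 1={foll,b=10,log=-}
step 10 deliver 1→2: —
step 11 crash(3): 3={✗foll,b=4,log=-}
step 12 deliver 1→0: —
step 13 deliver 3→2: —
step 14 deliver 0→3: —
step 15 deliver 1→0: —
step 16 deliver 3→1: —
step 17 timeout(3): —
step 18 deliver 1→3: —

0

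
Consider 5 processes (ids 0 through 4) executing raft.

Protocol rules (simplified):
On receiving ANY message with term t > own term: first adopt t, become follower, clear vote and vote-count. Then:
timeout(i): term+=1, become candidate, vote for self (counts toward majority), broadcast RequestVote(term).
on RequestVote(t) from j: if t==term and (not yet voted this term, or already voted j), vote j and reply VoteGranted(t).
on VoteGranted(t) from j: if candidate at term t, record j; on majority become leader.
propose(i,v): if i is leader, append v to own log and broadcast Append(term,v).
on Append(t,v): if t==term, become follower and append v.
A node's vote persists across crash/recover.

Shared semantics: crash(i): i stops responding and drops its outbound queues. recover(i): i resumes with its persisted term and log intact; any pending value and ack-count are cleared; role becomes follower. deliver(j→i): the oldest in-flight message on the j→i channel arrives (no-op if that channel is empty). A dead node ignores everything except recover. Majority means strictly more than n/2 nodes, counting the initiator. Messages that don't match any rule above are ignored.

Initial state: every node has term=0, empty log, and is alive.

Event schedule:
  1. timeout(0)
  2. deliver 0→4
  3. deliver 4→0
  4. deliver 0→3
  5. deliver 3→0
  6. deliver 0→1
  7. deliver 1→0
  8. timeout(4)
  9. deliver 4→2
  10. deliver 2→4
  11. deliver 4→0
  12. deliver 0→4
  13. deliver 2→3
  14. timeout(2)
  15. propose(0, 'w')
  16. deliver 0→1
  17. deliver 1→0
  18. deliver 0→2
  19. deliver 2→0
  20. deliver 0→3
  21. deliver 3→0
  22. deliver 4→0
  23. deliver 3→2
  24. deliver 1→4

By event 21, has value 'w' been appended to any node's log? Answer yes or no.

no

step 1 timeout(0): 0={cand,t=1,log=-}
step 2 deliver 0→4: 4={foll,t=1,log=-}
step 3 deliver 4→0: —
step 4 deliver 0→3: 3={foll,t=1,log=-}
step 5 deliver 3→0: 0={lead,t=1,log=-}
step 6 deliver 0→1: 1={foll,t=1,log=-}
step 7 deliver 1→0: —
step 8 timeout(4): 4={cand,t=2,log=-}
step 9 deliver 4→2: 2={foll,t=2,log=-}
step 10 deliver 2→4: —
step 11 deliver 4→0: 0={foll,t=2,log=-}
step 12 deliver 0→4: 4={lead,t=2,log=-}
step 13 deliver 2→3: —
step 14 timeout(2): 2={cand,t=3,log=-}
step 15 propose(0,'w'): —
step 16 deliver 0→1: —
step 17 deliver 1→0: —
step 18 deliver 0→2: —
step 19 deliver 2→0: 0={foll,t=3,log=-}
step 20 deliver 0→3: —
step 21 deliver 3→0: —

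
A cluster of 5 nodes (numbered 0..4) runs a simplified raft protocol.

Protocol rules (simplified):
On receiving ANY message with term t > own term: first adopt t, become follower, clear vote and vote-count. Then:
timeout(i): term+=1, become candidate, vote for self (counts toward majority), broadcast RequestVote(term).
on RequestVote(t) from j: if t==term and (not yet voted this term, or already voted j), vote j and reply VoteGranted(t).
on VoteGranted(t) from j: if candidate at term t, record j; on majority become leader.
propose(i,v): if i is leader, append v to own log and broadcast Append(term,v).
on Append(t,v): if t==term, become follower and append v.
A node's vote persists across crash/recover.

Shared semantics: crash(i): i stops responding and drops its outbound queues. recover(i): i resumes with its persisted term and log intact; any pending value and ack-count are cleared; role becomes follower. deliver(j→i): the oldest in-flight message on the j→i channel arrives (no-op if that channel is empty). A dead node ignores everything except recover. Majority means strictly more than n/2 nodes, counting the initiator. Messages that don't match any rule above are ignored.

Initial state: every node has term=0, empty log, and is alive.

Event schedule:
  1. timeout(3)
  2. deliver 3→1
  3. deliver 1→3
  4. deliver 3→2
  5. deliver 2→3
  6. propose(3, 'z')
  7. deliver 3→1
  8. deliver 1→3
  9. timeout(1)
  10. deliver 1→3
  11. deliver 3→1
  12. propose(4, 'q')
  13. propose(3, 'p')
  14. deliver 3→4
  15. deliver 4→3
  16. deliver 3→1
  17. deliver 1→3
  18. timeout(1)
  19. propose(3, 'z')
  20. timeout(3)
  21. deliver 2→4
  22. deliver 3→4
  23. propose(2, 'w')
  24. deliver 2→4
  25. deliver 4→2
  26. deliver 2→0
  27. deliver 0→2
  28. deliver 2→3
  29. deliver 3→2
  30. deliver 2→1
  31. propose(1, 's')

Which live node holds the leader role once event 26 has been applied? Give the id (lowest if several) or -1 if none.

[1] timeout(3) → N3(cand t1 [-])
[2] deliver 3→1 → N1(foll t1 [-])
[3] deliver 1→3 → ∅
[4] deliver 3→2 → N2(foll t1 [-])
[5] deliver 2→3 → N3(lead t1 [-])
[6] propose(3,'z') → N3(lead t1 [z])
[7] deliver 3→1 → N1(foll t1 [z])
[8] deliver 1→3 → ∅
[9] timeout(1) → N1(cand t2 [z])
[10] deliver 1→3 → N3(foll t2 [z])
[11] deliver 3→1 → ∅
[12] propose(4,'q') → ∅
[13] propose(3,'p') → ∅
[14] deliver 3→4 → N4(foll t1 [-])
[15] deliver 4→3 → ∅
[16] deliver 3→1 → ∅
[17] deliver 1→3 → ∅
[18] timeout(1) → N1(cand t3 [z])
[19] propose(3,'z') → ∅
[20] timeout(3) → N3(cand t3 [z])
[21] deliver 2→4 → ∅
[22] deliver 3→4 → N4(foll t1 [z])
[23] propose(2,'w') → ∅
[24] deliver 2→4 → ∅
[25] deliver 4→2 → ∅
[26] deliver 2→0 → ∅

-1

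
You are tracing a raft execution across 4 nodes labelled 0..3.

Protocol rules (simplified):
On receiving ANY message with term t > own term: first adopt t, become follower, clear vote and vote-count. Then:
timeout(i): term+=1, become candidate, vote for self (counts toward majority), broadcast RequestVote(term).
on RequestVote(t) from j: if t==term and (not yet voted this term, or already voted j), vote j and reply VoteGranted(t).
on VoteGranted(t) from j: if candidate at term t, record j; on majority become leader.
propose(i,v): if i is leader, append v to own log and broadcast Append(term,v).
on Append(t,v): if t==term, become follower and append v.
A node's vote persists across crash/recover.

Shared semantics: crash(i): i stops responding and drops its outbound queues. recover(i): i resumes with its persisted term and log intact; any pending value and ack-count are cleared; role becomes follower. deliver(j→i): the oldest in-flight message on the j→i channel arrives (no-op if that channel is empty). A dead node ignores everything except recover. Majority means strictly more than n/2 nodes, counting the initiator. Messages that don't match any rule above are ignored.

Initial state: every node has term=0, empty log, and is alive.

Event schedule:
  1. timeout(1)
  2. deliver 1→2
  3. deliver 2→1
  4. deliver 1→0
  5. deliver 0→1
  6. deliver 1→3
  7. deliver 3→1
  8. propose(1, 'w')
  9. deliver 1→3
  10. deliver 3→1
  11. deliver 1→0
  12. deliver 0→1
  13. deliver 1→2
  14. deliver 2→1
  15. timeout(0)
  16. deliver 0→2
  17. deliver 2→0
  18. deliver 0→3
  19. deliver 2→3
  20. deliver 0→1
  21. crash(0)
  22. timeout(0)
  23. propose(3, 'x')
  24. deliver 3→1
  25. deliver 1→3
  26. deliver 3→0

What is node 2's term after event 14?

1

after 1 — timeout(1): n1:cand/t1/[-]
after 2 — deliver 1→2: n2:foll/t1/[-]
after 3 — deliver 2→1: ·
after 4 — deliver 1→0: n0:foll/t1/[-]
after 5 — deliver 0→1: n1:lead/t1/[-]
after 6 — deliver 1→3: n3:foll/t1/[-]
after 7 — deliver 3→1: ·
after 8 — propose(1,'w'): n1:lead/t1/[w]
after 9 — deliver 1→3: n3:foll/t1/[w]
after 10 — deliver 3→1: ·
after 11 — deliver 1→0: n0:foll/t1/[w]
after 12 — deliver 0→1: ·
after 13 — deliver 1→2: n2:foll/t1/[w]
after 14 — deliver 2→1: ·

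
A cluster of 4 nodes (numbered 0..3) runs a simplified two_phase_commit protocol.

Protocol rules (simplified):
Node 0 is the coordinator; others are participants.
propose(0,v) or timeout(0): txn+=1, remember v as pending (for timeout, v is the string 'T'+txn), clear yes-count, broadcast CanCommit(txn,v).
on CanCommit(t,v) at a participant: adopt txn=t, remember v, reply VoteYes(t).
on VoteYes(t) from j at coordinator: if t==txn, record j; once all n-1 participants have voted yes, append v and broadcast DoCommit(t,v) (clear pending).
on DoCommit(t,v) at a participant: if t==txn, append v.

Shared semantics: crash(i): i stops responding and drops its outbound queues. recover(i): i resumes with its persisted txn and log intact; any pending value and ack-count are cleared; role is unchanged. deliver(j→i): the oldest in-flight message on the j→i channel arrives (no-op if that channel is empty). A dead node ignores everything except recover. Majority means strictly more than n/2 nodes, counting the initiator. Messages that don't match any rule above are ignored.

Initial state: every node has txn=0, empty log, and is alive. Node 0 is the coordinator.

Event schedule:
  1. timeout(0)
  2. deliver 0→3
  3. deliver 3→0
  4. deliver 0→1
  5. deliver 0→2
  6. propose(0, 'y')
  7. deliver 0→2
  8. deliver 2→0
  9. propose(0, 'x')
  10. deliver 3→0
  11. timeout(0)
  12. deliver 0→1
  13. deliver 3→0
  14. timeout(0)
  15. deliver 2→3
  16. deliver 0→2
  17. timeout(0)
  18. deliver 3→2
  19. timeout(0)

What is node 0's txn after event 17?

1. timeout(0):  <0:coor t1 ->
2. deliver 0→3:  <3:part t1 ->
3. deliver 3→0:  nop
4. deliver 0→1:  <1:part t1 ->
5. deliver 0→2:  <2:part t1 ->
6. propose(0,'y'):  <0:coor t2 ->
7. deliver 0→2:  <2:part t2 ->
8. deliver 2→0:  nop
9. propose(0,'x'):  <0:coor t3 ->
10. deliver 3→0:  nop
11. timeout(0):  <0:coor t4 ->
12. deliver 0→1:  <1:part t2 ->
13. deliver 3→0:  nop
14. timeout(0):  <0:coor t5 ->
15. deliver 2→3:  nop
16. deliver 0→2:  <2:part t3 ->
17. timeout(0):  <0:coor t6 ->

6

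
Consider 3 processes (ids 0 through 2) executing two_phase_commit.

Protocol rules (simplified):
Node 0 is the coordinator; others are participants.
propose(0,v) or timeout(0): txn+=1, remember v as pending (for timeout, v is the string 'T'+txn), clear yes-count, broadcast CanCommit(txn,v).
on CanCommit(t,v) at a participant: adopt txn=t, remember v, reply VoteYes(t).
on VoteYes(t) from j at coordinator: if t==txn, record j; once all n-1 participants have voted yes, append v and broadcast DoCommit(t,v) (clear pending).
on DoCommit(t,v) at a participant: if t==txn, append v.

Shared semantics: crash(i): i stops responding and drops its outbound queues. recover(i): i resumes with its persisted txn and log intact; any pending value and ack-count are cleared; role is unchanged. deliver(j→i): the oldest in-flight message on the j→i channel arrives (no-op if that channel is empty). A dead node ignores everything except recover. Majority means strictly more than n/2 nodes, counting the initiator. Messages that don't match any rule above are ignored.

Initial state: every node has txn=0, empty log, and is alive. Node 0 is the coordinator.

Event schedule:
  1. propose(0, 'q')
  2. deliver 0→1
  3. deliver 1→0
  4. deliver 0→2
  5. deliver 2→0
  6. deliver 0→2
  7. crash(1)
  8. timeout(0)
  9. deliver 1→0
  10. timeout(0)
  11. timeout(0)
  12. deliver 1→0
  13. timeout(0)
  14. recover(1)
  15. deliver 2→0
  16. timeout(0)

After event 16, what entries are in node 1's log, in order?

empty

e1 propose(0,'q'): 0[coor,t=1,-]
e2 deliver 0→1: 1[part,t=1,-]
e3 deliver 1→0: ·
e4 deliver 0→2: 2[part,t=1,-]
e5 deliver 2→0: 0[coor,t=1,q]
e6 deliver 0→2: 2[part,t=1,q]
e7 crash(1): 1[✗part,t=1,-]
e8 timeout(0): 0[coor,t=2,q]
e9 deliver 1→0: ·
e10 timeout(0): 0[coor,t=3,q]
e11 timeout(0): 0[coor,t=4,q]
e12 deliver 1→0: ·
e13 timeout(0): 0[coor,t=5,q]
e14 recover(1): 1[part,t=1,-]
e15 deliver 2→0: ·
e16 timeout(0): 0[coor,t=6,q]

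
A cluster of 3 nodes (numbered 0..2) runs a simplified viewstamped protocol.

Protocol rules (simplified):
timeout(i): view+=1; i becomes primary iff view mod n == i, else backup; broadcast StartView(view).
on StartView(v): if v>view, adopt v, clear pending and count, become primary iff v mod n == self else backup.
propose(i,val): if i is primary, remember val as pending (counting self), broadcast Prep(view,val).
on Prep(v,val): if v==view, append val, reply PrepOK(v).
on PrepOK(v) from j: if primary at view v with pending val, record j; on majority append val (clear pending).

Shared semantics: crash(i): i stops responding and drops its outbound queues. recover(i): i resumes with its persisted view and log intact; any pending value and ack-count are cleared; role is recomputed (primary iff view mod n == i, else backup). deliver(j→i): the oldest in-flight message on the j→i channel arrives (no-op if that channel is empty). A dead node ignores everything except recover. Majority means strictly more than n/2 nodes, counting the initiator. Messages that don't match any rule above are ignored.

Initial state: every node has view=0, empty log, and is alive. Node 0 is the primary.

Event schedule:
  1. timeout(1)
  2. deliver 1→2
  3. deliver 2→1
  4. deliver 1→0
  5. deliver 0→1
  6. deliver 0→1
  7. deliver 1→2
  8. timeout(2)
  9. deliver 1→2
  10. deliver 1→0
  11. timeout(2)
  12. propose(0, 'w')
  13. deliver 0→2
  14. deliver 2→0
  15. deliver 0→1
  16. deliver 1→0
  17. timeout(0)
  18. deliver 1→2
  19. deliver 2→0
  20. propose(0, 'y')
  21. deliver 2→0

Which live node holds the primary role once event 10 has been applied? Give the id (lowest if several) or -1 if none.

1

1. timeout(1):  <1:prim v1 ->
2. deliver 1→2:  <2:back v1 ->
3. deliver 2→1:  nop
4. deliver 1→0:  <0:back v1 ->
5. deliver 0→1:  nop
6. deliver 0→1:  nop
7. deliver 1→2:  nop
8. timeout(2):  <2:prim v2 ->
9. deliver 1→2:  nop
10. deliver 1→0:  nop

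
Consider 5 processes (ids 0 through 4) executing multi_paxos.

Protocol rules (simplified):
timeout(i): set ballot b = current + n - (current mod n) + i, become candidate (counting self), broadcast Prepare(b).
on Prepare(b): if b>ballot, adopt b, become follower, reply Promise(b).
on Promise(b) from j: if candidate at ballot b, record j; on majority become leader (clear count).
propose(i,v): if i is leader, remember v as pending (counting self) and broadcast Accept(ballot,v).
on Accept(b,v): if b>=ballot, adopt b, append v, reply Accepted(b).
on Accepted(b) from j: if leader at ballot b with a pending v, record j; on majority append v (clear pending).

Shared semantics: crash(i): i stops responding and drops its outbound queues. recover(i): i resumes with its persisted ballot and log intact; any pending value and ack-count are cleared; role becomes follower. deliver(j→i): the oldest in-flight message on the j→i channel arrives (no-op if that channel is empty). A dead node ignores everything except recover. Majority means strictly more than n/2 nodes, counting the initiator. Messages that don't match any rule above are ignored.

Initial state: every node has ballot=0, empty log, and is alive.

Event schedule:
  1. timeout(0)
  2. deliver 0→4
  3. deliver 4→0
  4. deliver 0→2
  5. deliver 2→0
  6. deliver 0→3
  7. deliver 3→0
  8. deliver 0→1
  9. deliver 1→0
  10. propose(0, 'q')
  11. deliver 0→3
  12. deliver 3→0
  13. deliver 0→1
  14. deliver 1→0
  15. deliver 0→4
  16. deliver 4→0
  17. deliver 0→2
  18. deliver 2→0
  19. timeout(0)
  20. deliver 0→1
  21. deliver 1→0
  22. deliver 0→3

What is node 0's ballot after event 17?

step 1 timeout(0): 0={cand,b=5,log=-}
step 2 deliver 0→4: 4={foll,b=5,log=-}
step 3 deliver 4→0: —
step 4 deliver 0→2: 2={foll,b=5,log=-}
step 5 deliver 2→0: 0={lead,b=5,log=-}
step 6 deliver 0→3: 3={foll,b=5,log=-}
step 7 deliver 3→0: —
step 8 deliver 0→1: 1={foll,b=5,log=-}
step 9 deliver 1→0: —
step 10 propose(0,'q'): —
step 11 deliver 0→3: 3={foll,b=5,log=q}
step 12 deliver 3→0: —
step 13 deliver 0→1: 1={foll,b=5,log=q}
step 14 deliver 1→0: 0={lead,b=5,log=q}
step 15 deliver 0→4: 4={foll,b=5,log=q}
step 16 deliver 4→0: —
step 17 deliver 0→2: 2={foll,b=5,log=q}

5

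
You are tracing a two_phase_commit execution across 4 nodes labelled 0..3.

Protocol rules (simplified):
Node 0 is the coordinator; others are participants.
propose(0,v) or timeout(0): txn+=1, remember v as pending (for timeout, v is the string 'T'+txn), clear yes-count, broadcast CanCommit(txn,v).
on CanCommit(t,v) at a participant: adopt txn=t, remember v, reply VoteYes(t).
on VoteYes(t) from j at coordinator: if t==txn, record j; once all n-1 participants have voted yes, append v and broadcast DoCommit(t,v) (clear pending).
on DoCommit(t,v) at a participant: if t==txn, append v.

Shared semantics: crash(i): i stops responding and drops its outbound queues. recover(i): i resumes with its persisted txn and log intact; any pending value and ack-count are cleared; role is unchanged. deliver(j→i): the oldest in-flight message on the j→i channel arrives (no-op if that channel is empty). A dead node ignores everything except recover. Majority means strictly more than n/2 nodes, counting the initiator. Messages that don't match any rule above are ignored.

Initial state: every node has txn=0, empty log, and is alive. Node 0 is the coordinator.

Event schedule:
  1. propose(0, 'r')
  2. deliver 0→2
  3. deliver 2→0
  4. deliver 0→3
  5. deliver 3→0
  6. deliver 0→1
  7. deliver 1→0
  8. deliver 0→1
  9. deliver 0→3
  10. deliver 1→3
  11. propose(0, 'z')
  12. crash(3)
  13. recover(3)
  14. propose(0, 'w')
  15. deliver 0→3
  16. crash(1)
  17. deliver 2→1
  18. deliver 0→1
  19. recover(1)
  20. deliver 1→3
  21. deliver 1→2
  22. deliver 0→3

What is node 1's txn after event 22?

step 1 propose(0,'r'): 0={coor,t=1,log=-}
step 2 deliver 0→2: 2={part,t=1,log=-}
step 3 deliver 2→0: —
step 4 deliver 0→3: 3={part,t=1,log=-}
step 5 deliver 3→0: —
step 6 deliver 0→1: 1={part,t=1,log=-}
step 7 deliver 1→0: 0={coor,t=1,log=r}
step 8 deliver 0→1: 1={part,t=1,log=r}
step 9 deliver 0→3: 3={part,t=1,log=r}
step 10 deliver 1→3: —
step 11 propose(0,'z'): 0={coor,t=2,log=r}
step 12 crash(3): 3={✗part,t=1,log=r}
step 13 recover(3): 3={part,t=1,log=r}
step 14 propose(0,'w'): 0={coor,t=3,log=r}
step 15 deliver 0→3: 3={part,t=2,log=r}
step 16 crash(1): 1={✗part,t=1,log=r}
step 17 deliver 2→1: —
step 18 deliver 0→1: —
step 19 recover(1): 1={part,t=1,log=r}
step 20 deliver 1→3: —
step 21 deliver 1→2: —
step 22 deliver 0→3: 3={part,t=3,log=r}

1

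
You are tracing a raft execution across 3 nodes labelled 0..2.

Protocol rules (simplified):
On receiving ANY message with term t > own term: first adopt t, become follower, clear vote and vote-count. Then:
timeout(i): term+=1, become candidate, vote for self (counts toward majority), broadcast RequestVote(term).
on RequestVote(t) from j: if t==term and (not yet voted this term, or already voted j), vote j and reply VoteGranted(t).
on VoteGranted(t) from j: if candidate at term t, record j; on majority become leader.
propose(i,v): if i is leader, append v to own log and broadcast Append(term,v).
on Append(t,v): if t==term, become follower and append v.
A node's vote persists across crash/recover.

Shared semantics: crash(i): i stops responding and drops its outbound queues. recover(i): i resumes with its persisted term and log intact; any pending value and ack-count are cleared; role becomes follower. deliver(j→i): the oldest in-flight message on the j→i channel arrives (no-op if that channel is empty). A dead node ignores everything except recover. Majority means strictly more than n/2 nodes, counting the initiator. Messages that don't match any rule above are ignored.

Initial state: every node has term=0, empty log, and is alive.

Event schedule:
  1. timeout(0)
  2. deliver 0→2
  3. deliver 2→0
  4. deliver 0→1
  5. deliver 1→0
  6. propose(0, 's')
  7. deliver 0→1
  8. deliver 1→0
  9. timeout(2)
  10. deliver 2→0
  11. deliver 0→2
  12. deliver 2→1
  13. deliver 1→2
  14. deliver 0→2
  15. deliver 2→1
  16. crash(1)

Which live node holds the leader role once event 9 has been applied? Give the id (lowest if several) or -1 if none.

0

e1 timeout(0): 0[cand,t=1,-]
e2 deliver 0→2: 2[foll,t=1,-]
e3 deliver 2→0: 0[lead,t=1,-]
e4 deliver 0→1: 1[foll,t=1,-]
e5 deliver 1→0: ·
e6 propose(0,'s'): 0[lead,t=1,s]
e7 deliver 0→1: 1[foll,t=1,s]
e8 deliver 1→0: ·
e9 timeout(2): 2[cand,t=2,-]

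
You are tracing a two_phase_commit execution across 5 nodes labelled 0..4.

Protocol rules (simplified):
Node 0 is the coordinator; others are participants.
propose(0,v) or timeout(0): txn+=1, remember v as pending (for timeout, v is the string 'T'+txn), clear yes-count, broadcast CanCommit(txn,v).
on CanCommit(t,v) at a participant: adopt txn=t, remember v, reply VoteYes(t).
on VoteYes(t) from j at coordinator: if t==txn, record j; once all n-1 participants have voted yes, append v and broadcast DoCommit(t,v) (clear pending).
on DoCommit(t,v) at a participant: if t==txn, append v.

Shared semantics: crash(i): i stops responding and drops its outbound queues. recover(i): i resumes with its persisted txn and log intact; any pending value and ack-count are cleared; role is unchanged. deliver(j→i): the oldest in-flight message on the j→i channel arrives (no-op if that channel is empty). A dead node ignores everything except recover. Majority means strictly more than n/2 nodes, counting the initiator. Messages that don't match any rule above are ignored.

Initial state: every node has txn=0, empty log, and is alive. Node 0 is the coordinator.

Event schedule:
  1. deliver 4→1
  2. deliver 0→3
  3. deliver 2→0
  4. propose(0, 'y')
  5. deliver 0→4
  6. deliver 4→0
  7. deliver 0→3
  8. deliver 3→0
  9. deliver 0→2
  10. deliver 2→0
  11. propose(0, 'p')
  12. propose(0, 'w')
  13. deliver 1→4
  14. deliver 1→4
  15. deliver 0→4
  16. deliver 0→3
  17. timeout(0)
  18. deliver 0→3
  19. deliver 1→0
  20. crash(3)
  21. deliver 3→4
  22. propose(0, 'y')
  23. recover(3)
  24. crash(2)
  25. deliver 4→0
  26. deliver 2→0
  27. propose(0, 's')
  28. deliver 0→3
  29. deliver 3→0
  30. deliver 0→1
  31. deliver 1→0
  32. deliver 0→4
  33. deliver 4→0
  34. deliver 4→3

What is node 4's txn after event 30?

e1 deliver 4→1: ·
e2 deliver 0→3: ·
e3 deliver 2→0: ·
e4 propose(0,'y'): 0[coor,t=1,-]
e5 deliver 0→4: 4[part,t=1,-]
e6 deliver 4→0: ·
e7 deliver 0→3: 3[part,t=1,-]
e8 deliver 3→0: ·
e9 deliver 0→2: 2[part,t=1,-]
e10 deliver 2→0: ·
e11 propose(0,'p'): 0[coor,t=2,-]
e12 propose(0,'w'): 0[coor,t=3,-]
e13 deliver 1→4: ·
e14 deliver 1→4: ·
e15 deliver 0→4: 4[part,t=2,-]
e16 deliver 0→3: 3[part,t=2,-]
e17 timeout(0): 0[coor,t=4,-]
e18 deliver 0→3: 3[part,t=3,-]
e19 deliver 1→0: ·
e20 crash(3): 3[✗part,t=3,-]
e21 deliver 3→4: ·
e22 propose(0,'y'): 0[coor,t=5,-]
e23 recover(3): 3[part,t=3,-]
e24 crash(2): 2[✗part,t=1,-]
e25 deliver 4→0: ·
e26 deliver 2→0: ·
e27 propose(0,'s'): 0[coor,t=6,-]
e28 deliver 0→3: 3[part,t=4,-]
e29 deliver 3→0: ·
e30 deliver 0→1: 1[part,t=1,-]

2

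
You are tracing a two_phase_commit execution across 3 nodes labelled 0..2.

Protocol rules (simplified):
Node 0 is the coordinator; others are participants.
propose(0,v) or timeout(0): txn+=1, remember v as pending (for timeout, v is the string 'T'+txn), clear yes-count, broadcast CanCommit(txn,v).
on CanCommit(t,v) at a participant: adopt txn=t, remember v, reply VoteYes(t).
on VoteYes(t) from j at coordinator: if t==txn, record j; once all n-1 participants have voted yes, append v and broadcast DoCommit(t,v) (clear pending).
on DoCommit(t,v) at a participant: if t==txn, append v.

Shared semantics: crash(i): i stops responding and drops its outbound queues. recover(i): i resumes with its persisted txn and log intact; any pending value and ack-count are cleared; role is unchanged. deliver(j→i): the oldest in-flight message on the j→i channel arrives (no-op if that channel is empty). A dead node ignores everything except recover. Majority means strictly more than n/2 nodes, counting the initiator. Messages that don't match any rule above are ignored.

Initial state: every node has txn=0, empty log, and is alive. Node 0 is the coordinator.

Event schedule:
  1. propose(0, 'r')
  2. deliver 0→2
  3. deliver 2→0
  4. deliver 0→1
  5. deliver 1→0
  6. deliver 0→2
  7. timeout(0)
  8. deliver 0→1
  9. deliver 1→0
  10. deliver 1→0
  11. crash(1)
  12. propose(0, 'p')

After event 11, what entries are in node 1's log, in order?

after 1 — propose(0,'r'): n0:coor/t1/[-]
after 2 — deliver 0→2: n2:part/t1/[-]
after 3 — deliver 2→0: ·
after 4 — deliver 0→1: n1:part/t1/[-]
after 5 — deliver 1→0: n0:coor/t1/[r]
after 6 — deliver 0→2: n2:part/t1/[r]
after 7 — timeout(0): n0:coor/t2/[r]
after 8 — deliver 0→1: n1:part/t1/[r]
after 9 — deliver 1→0: ·
after 10 — deliver 1→0: ·
after 11 — crash(1): n1:✗part/t1/[r]

r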